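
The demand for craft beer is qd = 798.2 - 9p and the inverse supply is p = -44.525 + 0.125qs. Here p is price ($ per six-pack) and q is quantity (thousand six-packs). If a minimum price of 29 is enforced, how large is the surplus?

Surplus = 51

Solving each curve for q: qs = 356.2 + 8p.
Evaluating both curves at the floor price 29 gives qd = 537.2, qs = 588.2.
Surplus = qs - qd = 588.2 - 537.2 = 51.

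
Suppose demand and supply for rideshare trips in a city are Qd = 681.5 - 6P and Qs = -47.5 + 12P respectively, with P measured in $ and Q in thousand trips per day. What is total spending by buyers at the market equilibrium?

Set Qd = Qs: 681.5 - 6P = -47.5 + 12P, so 729 = 18P and P* = 40.5.
Substitute back: Q* = 681.5 - 6(40.5) = 438.5.
Total spending by buyers = P* × Q* = 40.5 × 438.5 = 17759.25.

Total spending by buyers = 17759.25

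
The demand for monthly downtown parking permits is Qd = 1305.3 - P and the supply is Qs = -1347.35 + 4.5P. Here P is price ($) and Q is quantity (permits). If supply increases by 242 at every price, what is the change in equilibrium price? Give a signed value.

At equilibrium Qd = Qs, so 1305.3 - P = -1347.35 + 4.5P; collecting terms, 2652.65 = 5.5P and P* = 482.3.
From the demand curve, Q* = 1305.3 - 482.3 = 823.
After the shift, supply is Qs = -1105.35 + 4.5P.
New equilibrium: 2410.65 = 5.5P, so P = 438.3 and Q = 867.
ΔP = 438.3 - 482.3 = -44.

ΔP = -44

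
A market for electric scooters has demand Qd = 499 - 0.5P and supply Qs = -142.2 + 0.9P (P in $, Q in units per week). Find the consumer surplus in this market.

The market clears where 499 - 0.5P = -142.2 + 0.9P. Rearranging, 1.4P = 641.2, hence P* = 458.
From the demand curve, Q* = 499 - 0.5(458) = 270.
Demand choke price (Qd = 0): P = 499/0.5 = 998. Consumer surplus = ½ × (998 - 458) × 270 = 72900.

Consumer surplus = 72900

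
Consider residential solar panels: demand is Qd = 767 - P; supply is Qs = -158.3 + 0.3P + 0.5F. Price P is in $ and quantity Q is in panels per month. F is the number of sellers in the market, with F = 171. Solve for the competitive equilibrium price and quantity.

With F = 171, supply is Qs = -72.8 + 0.3P.
The market clears where 767 - P = -72.8 + 0.3P. Rearranging, 1.3P = 839.8, hence P* = 646.
Plugging P* into demand: Q* = 767 - 646 = 121.

P* = 646, Q* = 121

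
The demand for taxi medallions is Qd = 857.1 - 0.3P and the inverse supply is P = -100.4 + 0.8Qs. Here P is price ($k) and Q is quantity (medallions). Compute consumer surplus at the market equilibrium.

Consumer surplus = 853233.75

Inverting to quantity form: Qs = 125.5 + 1.25P.
Set Qd = Qs: 857.1 - 0.3P = 125.5 + 1.25P, so 731.6 = 1.55P and P* = 472.
Then Q* = 857.1 - 0.3(472) = 715.5.
Demand choke price (Qd = 0): P = 857.1/0.3 = 2857. Consumer surplus = ½ × (2857 - 472) × 715.5 = 853233.75.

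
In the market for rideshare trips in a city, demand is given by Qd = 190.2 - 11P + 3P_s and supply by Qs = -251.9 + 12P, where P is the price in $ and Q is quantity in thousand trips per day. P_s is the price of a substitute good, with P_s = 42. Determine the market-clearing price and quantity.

P* = 24.7, Q* = 44.5

With P_s = 42, demand is Qd = 316.2 - 11P.
Set Qd = Qs: 316.2 - 11P = -251.9 + 12P, so 568.1 = 23P and P* = 24.7.
Then Q* = 316.2 - 11(24.7) = 44.5.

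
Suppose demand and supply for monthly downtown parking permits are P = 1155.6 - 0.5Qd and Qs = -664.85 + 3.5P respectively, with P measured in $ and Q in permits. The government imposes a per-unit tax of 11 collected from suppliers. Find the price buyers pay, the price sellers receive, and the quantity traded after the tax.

P_b = 548.1, P_s = 537.1, Q = 1215

In direct form, Qd = 2311.2 - 2P.
Suppliers keep P_s = P_b - 11 per unit, so supply in terms of the buyer price is Qs = -703.35 + 3.5P_b.
Market clearing requires 2311.2 - 2P_b = -703.35 + 3.5P_b; hence 3014.55 = 5.5P_b and P_b = 548.1.
Then P_s = 548.1 - 11 = 537.1 and Q = 2311.2 - 2(548.1) = 1215.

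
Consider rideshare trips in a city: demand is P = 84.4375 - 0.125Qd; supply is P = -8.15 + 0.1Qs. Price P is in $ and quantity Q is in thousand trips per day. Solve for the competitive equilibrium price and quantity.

Solving each curve for Q: Qd = 675.5 - 8P and Qs = 81.5 + 10P.
Equating demand and supply, 675.5 - 8P = 81.5 + 10P gives 18P = 594, so P* = 33.
Then Q* = 675.5 - 8(33) = 411.5.

P* = 33, Q* = 411.5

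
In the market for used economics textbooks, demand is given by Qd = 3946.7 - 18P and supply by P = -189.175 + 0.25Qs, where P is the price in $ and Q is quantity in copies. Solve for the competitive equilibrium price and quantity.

P* = 145, Q* = 1336.7

In direct form, Qs = 756.7 + 4P.
Set Qd = Qs: 3946.7 - 18P = 756.7 + 4P, so 3190 = 22P and P* = 145.
Then Q* = 3946.7 - 18(145) = 1336.7.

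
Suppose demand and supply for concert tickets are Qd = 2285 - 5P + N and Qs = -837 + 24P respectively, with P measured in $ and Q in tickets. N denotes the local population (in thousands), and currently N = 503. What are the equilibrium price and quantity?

P* = 125, Q* = 2163

With N = 503, demand is Qd = 2788 - 5P.
Equating demand and supply, 2788 - 5P = -837 + 24P gives 29P = 3625, so P* = 125.
Plugging P* into demand: Q* = 2788 - 5(125) = 2163.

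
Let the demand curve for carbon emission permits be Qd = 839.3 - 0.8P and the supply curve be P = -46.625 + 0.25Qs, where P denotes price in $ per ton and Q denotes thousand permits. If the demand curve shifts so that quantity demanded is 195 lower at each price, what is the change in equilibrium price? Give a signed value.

Inverting to quantity form: Qs = 186.5 + 4P.
Set Qd = Qs: 839.3 - 0.8P = 186.5 + 4P, so 652.8 = 4.8P and P* = 136.
From the demand curve, Q* = 839.3 - 0.8(136) = 730.5.
After the shift, demand is Qd = 644.3 - 0.8P.
The new intersection has 457.8 = 4.8P, i.e. P = 95.375, Q = 568.
ΔP = 95.375 - 136 = -40.625.

ΔP = -40.625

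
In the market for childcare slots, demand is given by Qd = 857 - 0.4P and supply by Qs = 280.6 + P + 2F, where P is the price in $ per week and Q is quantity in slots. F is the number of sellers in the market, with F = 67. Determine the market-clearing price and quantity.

With F = 67, supply is Qs = 414.6 + P.
The market clears where 857 - 0.4P = 414.6 + P. Rearranging, 1.4P = 442.4, hence P* = 316.
From the demand curve, Q* = 857 - 0.4(316) = 730.6.

P* = 316, Q* = 730.6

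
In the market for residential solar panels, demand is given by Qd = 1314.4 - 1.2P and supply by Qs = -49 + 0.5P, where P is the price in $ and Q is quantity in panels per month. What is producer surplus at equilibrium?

Producer surplus = 123904

Equating demand and supply, 1314.4 - 1.2P = -49 + 0.5P gives 1.7P = 1363.4, so P* = 802.
From the demand curve, Q* = 1314.4 - 1.2(802) = 352.
Supply choke price (Qs = 0): P = 98. Producer surplus = ½ × (802 - 98) × 352 = 123904.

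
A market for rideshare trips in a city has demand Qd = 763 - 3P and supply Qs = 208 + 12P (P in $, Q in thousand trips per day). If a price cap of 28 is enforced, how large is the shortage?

With P fixed at 28, quantity demanded is 679 and quantity supplied is 544.
Shortage = Qd - Qs = 679 - 544 = 135.

Shortage = 135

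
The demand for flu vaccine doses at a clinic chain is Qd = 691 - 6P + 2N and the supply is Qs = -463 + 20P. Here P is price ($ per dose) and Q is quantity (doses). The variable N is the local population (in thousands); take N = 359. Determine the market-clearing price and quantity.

P* = 72, Q* = 977

With N = 359, demand is Qd = 1409 - 6P.
At equilibrium Qd = Qs, so 1409 - 6P = -463 + 20P; collecting terms, 1872 = 26P and P* = 72.
Substitute back: Q* = 1409 - 6(72) = 977.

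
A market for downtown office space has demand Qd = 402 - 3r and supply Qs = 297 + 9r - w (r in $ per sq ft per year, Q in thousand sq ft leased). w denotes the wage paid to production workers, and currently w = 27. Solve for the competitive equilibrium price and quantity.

r* = 11, Q* = 369

With w = 27, supply is Qs = 270 + 9r.
The market clears where 402 - 3r = 270 + 9r. Rearranging, 12r = 132, hence r* = 11.
Then Q* = 402 - 3(11) = 369.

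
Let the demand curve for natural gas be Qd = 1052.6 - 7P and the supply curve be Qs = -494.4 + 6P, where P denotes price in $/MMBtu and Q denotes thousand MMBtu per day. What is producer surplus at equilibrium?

Producer surplus = 4018.68

Set Qd = Qs: 1052.6 - 7P = -494.4 + 6P, so 1547 = 13P and P* = 119.
Substitute back: Q* = 1052.6 - 7(119) = 219.6.
Supply choke price (Qs = 0): P = 82.4. Producer surplus = ½ × (119 - 82.4) × 219.6 = 4018.68.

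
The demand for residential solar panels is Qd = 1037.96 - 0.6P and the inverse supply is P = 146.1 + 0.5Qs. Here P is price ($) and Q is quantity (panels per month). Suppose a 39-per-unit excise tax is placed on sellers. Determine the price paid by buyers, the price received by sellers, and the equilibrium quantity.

P_b = 541.6, P_s = 502.6, Q = 713

In direct form, Qs = -292.2 + 2P.
With a tax of 39 on sellers, they supply based on the net price P_s = P_b - 39, so Qs = -370.2 + 2P_b.
Set Qd = Qs: 1037.96 - 0.6P_b = -370.2 + 2P_b, so 1408.16 = 2.6P_b and P_b = 541.6.
So P_s = 502.6 and the quantity traded is Q = 1037.96 - 0.6(541.6) = 713.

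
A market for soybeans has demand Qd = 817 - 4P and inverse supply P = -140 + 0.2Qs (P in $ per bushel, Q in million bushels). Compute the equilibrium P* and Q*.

Rewriting in direct form: Qs = 700 + 5P.
At equilibrium Qd = Qs, so 817 - 4P = 700 + 5P; collecting terms, 117 = 9P and P* = 13.
From the demand curve, Q* = 817 - 4(13) = 765.

P* = 13, Q* = 765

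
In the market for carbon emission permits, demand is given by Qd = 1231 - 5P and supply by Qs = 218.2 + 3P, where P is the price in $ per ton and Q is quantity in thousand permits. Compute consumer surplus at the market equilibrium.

Consumer surplus = 35760.4

Equating demand and supply, 1231 - 5P = 218.2 + 3P gives 8P = 1012.8, so P* = 126.6.
From the demand curve, Q* = 1231 - 5(126.6) = 598.
Demand choke price (Qd = 0): P = 1231/5 = 246.2. Consumer surplus = ½ × (246.2 - 126.6) × 598 = 35760.4.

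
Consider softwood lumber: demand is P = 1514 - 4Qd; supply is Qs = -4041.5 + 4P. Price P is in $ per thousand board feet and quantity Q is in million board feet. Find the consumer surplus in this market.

Consumer surplus = 28084.5

Inverting to quantity form: Qd = 378.5 - 0.25P.
The market clears where 378.5 - 0.25P = -4041.5 + 4P. Rearranging, 4.25P = 4420, hence P* = 1040.
Substitute back: Q* = 378.5 - 0.25(1040) = 118.5.
Demand choke price (Qd = 0): P = 378.5/0.25 = 1514. Consumer surplus = ½ × (1514 - 1040) × 118.5 = 28084.5.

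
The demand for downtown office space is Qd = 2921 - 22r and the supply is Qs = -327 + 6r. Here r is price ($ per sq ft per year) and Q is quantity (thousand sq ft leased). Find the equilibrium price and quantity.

r* = 116, Q* = 369

Set Qd = Qs: 2921 - 22r = -327 + 6r, so 3248 = 28r and r* = 116.
Substitute back: Q* = 2921 - 22(116) = 369.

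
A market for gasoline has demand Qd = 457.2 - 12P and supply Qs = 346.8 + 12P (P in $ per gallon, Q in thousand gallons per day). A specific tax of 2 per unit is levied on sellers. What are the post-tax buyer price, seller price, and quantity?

Sellers keep P_s = P_b - 2 per unit, so supply in terms of the buyer price is Qs = 322.8 + 12P_b.
Equate demand and the shifted supply: 457.2 - 12P_b = 322.8 + 12P_b, giving 24P_b = 134.4, so P_b = 5.6.
So P_s = 3.6 and the quantity traded is Q = 457.2 - 12(5.6) = 390.

P_b = 5.6, P_s = 3.6, Q = 390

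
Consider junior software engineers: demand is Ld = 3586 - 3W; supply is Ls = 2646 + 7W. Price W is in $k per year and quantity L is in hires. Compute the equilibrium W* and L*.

Set Ld = Ls: 3586 - 3W = 2646 + 7W, so 940 = 10W and W* = 94.
Plugging W* into demand: L* = 3586 - 3(94) = 3304.

W* = 94, L* = 3304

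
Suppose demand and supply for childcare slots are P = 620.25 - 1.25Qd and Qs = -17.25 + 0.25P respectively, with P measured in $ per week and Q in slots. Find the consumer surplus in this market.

Inverting to quantity form: Qd = 496.2 - 0.8P.
The market clears where 496.2 - 0.8P = -17.25 + 0.25P. Rearranging, 1.05P = 513.45, hence P* = 489.
Then Q* = 496.2 - 0.8(489) = 105.
Demand choke price (Qd = 0): P = 496.2/0.8 = 620.25. Consumer surplus = ½ × (620.25 - 489) × 105 = 6890.625.

Consumer surplus = 6890.625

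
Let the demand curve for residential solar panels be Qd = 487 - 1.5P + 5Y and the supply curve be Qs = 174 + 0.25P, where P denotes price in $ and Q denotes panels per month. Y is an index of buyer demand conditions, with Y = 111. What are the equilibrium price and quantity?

P* = 496, Q* = 298

With Y = 111, demand is Qd = 1042 - 1.5P.
The market clears where 1042 - 1.5P = 174 + 0.25P. Rearranging, 1.75P = 868, hence P* = 496.
Substitute back: Q* = 1042 - 1.5(496) = 298.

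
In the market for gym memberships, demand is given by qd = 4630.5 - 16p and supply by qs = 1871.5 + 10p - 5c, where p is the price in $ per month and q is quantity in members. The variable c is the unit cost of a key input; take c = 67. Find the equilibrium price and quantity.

p* = 119, q* = 2726.5

With c = 67, supply is qs = 1536.5 + 10p.
The market clears where 4630.5 - 16p = 1536.5 + 10p. Rearranging, 26p = 3094, hence p* = 119.
Then q* = 4630.5 - 16(119) = 2726.5.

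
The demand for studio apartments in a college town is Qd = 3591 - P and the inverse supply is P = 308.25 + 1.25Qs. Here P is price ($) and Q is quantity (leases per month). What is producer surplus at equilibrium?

Producer surplus = 1330425.625

Rewriting in direct form: Qs = -246.6 + 0.8P.
Set Qd = Qs: 3591 - P = -246.6 + 0.8P, so 3837.6 = 1.8P and P* = 2132.
Plugging P* into demand: Q* = 3591 - 2132 = 1459.
Supply choke price (Qs = 0): P = 308.25. Producer surplus = ½ × (2132 - 308.25) × 1459 = 1330425.625.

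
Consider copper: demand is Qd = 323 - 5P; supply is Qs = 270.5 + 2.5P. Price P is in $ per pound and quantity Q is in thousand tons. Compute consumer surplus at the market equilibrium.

Consumer surplus = 8294.4

At equilibrium Qd = Qs, so 323 - 5P = 270.5 + 2.5P; collecting terms, 52.5 = 7.5P and P* = 7.
Then Q* = 323 - 5(7) = 288.
Demand choke price (Qd = 0): P = 323/5 = 64.6. Consumer surplus = ½ × (64.6 - 7) × 288 = 8294.4.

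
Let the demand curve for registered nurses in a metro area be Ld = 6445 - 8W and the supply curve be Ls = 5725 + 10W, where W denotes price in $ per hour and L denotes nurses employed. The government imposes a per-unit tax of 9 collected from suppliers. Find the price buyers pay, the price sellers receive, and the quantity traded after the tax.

W_b = 45, W_s = 36, L = 6085

The tax drives a wedge W_b - W_s = 9. Substituting W_s = W_b - 9 into supply: Ls = 5635 + 10W_b.
Market clearing requires 6445 - 8W_b = 5635 + 10W_b; hence 810 = 18W_b and W_b = 45.
So W_s = 36 and the quantity traded is L = 6445 - 8(45) = 6085.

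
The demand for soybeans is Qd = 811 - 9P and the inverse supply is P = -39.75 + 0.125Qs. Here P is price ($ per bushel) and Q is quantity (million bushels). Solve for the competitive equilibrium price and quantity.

P* = 29, Q* = 550

In direct form, Qs = 318 + 8P.
Set Qd = Qs: 811 - 9P = 318 + 8P, so 493 = 17P and P* = 29.
Plugging P* into demand: Q* = 811 - 9(29) = 550.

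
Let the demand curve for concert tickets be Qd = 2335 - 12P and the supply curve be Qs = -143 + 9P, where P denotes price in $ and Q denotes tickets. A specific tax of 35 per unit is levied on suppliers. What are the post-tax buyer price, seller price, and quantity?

With a tax of 35 on suppliers, they supply based on the net price P_s = P_b - 35, so Qs = -458 + 9P_b.
Set Qd = Qs: 2335 - 12P_b = -458 + 9P_b, so 2793 = 21P_b and P_b = 133.
Then P_s = 133 - 35 = 98 and Q = 2335 - 12(133) = 739.

P_b = 133, P_s = 98, Q = 739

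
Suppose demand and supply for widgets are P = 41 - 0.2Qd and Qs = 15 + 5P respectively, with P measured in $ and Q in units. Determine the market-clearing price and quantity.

In direct form, Qd = 205 - 5P.
The market clears where 205 - 5P = 15 + 5P. Rearranging, 10P = 190, hence P* = 19.
Then Q* = 205 - 5(19) = 110.

P* = 19, Q* = 110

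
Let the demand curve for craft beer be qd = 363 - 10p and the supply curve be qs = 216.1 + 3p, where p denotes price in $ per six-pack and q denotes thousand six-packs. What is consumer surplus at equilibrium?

Consumer surplus = 3125

The market clears where 363 - 10p = 216.1 + 3p. Rearranging, 13p = 146.9, hence p* = 11.3.
Then q* = 363 - 10(11.3) = 250.
Demand choke price (qd = 0): p = 363/10 = 36.3. Consumer surplus = ½ × (36.3 - 11.3) × 250 = 3125.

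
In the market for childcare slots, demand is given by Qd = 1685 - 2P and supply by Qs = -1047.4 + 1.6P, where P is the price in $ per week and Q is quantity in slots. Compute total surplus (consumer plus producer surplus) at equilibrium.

At equilibrium Qd = Qs, so 1685 - 2P = -1047.4 + 1.6P; collecting terms, 2732.4 = 3.6P and P* = 759.
Then Q* = 1685 - 2(759) = 167.
Demand choke price = 842.5; supply choke price = 654.625. CS = ½(842.5 - 759)(167) = 6972.25; PS = ½(759 - 654.625)(167) = 8715.3125. Total surplus = 15687.5625.

Total surplus = 15687.5625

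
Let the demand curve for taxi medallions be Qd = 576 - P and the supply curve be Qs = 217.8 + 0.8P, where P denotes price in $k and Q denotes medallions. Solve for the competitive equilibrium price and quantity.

Set Qd = Qs: 576 - P = 217.8 + 0.8P, so 358.2 = 1.8P and P* = 199.
Substitute back: Q* = 576 - 199 = 377.

P* = 199, Q* = 377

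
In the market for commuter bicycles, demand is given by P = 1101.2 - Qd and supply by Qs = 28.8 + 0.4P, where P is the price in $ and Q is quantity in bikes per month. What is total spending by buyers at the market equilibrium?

Total spending by buyers = 256763.2

Solving each curve for Q: Qd = 1101.2 - P.
Equating demand and supply, 1101.2 - P = 28.8 + 0.4P gives 1.4P = 1072.4, so P* = 766.
From the demand curve, Q* = 1101.2 - 766 = 335.2.
Total spending by buyers = P* × Q* = 766 × 335.2 = 256763.2.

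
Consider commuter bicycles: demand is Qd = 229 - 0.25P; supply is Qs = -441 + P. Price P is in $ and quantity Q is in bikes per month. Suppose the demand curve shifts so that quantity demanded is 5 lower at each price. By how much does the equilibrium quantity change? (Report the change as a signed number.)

The market clears where 229 - 0.25P = -441 + P. Rearranging, 1.25P = 670, hence P* = 536.
Substitute back: Q* = 229 - 0.25(536) = 95.
After the shift, demand is Qd = 224 - 0.25P.
Re-solving, 1.25P = 665 gives P = 532 and Q = 91.
ΔQ = 91 - 95 = -4.

ΔQ = -4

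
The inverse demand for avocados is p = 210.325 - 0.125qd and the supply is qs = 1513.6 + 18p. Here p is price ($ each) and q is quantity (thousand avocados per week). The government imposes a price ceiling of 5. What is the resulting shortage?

Inverting to quantity form: qd = 1682.6 - 8p.
Evaluating both curves at the ceiling price 5 gives qd = 1642.6, qs = 1603.6.
Shortage = qd - qs = 1642.6 - 1603.6 = 39.

Shortage = 39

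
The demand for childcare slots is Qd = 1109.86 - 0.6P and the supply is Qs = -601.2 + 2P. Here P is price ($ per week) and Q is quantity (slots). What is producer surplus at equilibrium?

Set Qd = Qs: 1109.86 - 0.6P = -601.2 + 2P, so 1711.06 = 2.6P and P* = 658.1.
Plugging P* into demand: Q* = 1109.86 - 0.6(658.1) = 715.
Supply choke price (Qs = 0): P = 300.6. Producer surplus = ½ × (658.1 - 300.6) × 715 = 127806.25.

Producer surplus = 127806.25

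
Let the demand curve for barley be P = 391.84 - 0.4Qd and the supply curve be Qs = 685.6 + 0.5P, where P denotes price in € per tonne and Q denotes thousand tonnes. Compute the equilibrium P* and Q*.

P* = 98, Q* = 734.6

In direct form, Qd = 979.6 - 2.5P.
The market clears where 979.6 - 2.5P = 685.6 + 0.5P. Rearranging, 3P = 294, hence P* = 98.
Substitute back: Q* = 979.6 - 2.5(98) = 734.6.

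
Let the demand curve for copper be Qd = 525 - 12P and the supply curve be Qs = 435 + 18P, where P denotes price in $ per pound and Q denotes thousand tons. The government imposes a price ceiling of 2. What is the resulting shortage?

Evaluating both curves at the ceiling price 2 gives Qd = 501, Qs = 471.
Shortage = Qd - Qs = 501 - 471 = 30.

Shortage = 30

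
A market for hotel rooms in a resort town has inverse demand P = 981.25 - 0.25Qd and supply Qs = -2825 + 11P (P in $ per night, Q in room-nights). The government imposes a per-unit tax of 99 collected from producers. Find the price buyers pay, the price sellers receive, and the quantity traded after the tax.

P_b = 522.6, P_s = 423.6, Q = 1834.6

Rewriting in direct form: Qd = 3925 - 4P.
Producers keep P_s = P_b - 99 per unit, so supply in terms of the buyer price is Qs = -3914 + 11P_b.
Market clearing requires 3925 - 4P_b = -3914 + 11P_b; hence 7839 = 15P_b and P_b = 522.6.
Then P_s = 522.6 - 99 = 423.6 and Q = 3925 - 4(522.6) = 1834.6.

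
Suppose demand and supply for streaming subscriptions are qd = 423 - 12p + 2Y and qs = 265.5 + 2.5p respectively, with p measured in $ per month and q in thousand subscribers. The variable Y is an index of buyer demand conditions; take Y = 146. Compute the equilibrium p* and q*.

With Y = 146, demand is qd = 715 - 12p.
Equating demand and supply, 715 - 12p = 265.5 + 2.5p gives 14.5p = 449.5, so p* = 31.
From the demand curve, q* = 715 - 12(31) = 343.

p* = 31, q* = 343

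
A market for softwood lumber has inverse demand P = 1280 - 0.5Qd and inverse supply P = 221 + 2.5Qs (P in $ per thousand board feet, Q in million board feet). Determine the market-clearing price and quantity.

Solving each curve for Q: Qd = 2560 - 2P and Qs = -88.4 + 0.4P.
Set Qd = Qs: 2560 - 2P = -88.4 + 0.4P, so 2648.4 = 2.4P and P* = 1103.5.
Plugging P* into demand: Q* = 2560 - 2(1103.5) = 353.

P* = 1103.5, Q* = 353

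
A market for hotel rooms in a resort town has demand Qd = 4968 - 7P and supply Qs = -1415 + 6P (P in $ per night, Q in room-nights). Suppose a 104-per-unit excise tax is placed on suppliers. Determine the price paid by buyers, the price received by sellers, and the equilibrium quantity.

P_b = 539, P_s = 435, Q = 1195

Suppliers keep P_s = P_b - 104 per unit, so supply in terms of the buyer price is Qs = -2039 + 6P_b.
Equate demand and the shifted supply: 4968 - 7P_b = -2039 + 6P_b, giving 13P_b = 7007, so P_b = 539.
So P_s = 435 and the quantity traded is Q = 4968 - 7(539) = 1195.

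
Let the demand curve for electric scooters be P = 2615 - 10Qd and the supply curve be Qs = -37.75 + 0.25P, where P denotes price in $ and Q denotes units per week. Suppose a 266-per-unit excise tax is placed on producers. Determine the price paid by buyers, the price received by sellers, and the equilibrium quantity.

P_b = 1045, P_s = 779, Q = 157

Inverting to quantity form: Qd = 261.5 - 0.1P.
The tax drives a wedge P_b - P_s = 266. Substituting P_s = P_b - 266 into supply: Qs = -104.25 + 0.25P_b.
Equate demand and the shifted supply: 261.5 - 0.1P_b = -104.25 + 0.25P_b, giving 0.35P_b = 365.75, so P_b = 1045.
Then P_s = 1045 - 266 = 779 and Q = 261.5 - 0.1(1045) = 157.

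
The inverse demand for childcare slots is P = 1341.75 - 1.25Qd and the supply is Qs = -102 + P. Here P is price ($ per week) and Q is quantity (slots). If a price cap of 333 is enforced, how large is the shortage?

Shortage = 576

In direct form, Qd = 1073.4 - 0.8P.
Evaluating both curves at the ceiling price 333 gives Qd = 807, Qs = 231.
Shortage = Qd - Qs = 807 - 231 = 576.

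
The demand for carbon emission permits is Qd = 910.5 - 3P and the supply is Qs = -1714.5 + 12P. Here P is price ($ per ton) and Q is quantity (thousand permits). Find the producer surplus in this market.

At equilibrium Qd = Qs, so 910.5 - 3P = -1714.5 + 12P; collecting terms, 2625 = 15P and P* = 175.
Then Q* = 910.5 - 3(175) = 385.5.
Supply choke price (Qs = 0): P = 142.875. Producer surplus = ½ × (175 - 142.875) × 385.5 = 6192.09375.

Producer surplus = 6192.09375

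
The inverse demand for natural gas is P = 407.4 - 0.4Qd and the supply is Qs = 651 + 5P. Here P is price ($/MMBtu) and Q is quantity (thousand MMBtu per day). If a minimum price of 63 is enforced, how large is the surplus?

Solving each curve for Q: Qd = 1018.5 - 2.5P.
Evaluating both curves at the floor price 63 gives Qd = 861, Qs = 966.
Surplus = Qs - Qd = 966 - 861 = 105.

Surplus = 105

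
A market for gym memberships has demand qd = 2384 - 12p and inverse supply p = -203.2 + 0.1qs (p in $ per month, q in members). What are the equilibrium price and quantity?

p* = 16, q* = 2192

In direct form, qs = 2032 + 10p.
Equating demand and supply, 2384 - 12p = 2032 + 10p gives 22p = 352, so p* = 16.
Then q* = 2384 - 12(16) = 2192.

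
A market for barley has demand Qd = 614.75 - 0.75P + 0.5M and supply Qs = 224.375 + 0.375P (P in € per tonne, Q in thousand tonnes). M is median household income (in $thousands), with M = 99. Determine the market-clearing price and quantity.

P* = 391, Q* = 371

With M = 99, demand is Qd = 664.25 - 0.75P.
The market clears where 664.25 - 0.75P = 224.375 + 0.375P. Rearranging, 1.125P = 439.875, hence P* = 391.
Then Q* = 664.25 - 0.75(391) = 371.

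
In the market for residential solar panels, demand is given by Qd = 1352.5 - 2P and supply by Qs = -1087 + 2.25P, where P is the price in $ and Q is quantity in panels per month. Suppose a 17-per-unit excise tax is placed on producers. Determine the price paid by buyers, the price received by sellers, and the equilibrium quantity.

With a tax of 17 on producers, they supply based on the net price P_s = P_b - 17, so Qs = -1125.25 + 2.25P_b.
Market clearing requires 1352.5 - 2P_b = -1125.25 + 2.25P_b; hence 2477.75 = 4.25P_b and P_b = 583.
So P_s = 566 and the quantity traded is Q = 1352.5 - 2(583) = 186.5.

P_b = 583, P_s = 566, Q = 186.5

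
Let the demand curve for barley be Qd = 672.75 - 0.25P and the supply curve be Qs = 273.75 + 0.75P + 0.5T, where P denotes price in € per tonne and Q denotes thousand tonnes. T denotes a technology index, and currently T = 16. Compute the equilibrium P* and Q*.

P* = 391, Q* = 575

With T = 16, supply is Qs = 281.75 + 0.75P.
At equilibrium Qd = Qs, so 672.75 - 0.25P = 281.75 + 0.75P; collecting terms, 391 = P and P* = 391.
Substitute back: Q* = 672.75 - 0.25(391) = 575.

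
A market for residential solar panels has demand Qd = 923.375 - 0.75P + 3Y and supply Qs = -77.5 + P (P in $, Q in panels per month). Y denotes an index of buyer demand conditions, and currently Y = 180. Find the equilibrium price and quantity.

P* = 880.5, Q* = 803

With Y = 180, demand is Qd = 1463.375 - 0.75P.
Set Qd = Qs: 1463.375 - 0.75P = -77.5 + P, so 1540.875 = 1.75P and P* = 880.5.
Then Q* = 1463.375 - 0.75(880.5) = 803.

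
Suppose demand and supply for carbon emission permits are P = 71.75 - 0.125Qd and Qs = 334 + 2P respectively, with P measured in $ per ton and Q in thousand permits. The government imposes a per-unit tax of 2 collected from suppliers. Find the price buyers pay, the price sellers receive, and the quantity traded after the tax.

P_b = 24.4, P_s = 22.4, Q = 378.8

Rewriting in direct form: Qd = 574 - 8P.
Suppliers keep P_s = P_b - 2 per unit, so supply in terms of the buyer price is Qs = 330 + 2P_b.
Set Qd = Qs: 574 - 8P_b = 330 + 2P_b, so 244 = 10P_b and P_b = 24.4.
So P_s = 22.4 and the quantity traded is Q = 574 - 8(24.4) = 378.8.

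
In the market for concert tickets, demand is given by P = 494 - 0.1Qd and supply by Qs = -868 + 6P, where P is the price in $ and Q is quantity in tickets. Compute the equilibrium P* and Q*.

P* = 363, Q* = 1310

Solving each curve for Q: Qd = 4940 - 10P.
The market clears where 4940 - 10P = -868 + 6P. Rearranging, 16P = 5808, hence P* = 363.
Substitute back: Q* = 4940 - 10(363) = 1310.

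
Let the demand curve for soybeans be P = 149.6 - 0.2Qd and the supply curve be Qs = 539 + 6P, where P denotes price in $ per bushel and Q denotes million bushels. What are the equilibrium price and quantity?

P* = 19, Q* = 653

Rewriting in direct form: Qd = 748 - 5P.
At equilibrium Qd = Qs, so 748 - 5P = 539 + 6P; collecting terms, 209 = 11P and P* = 19.
Substitute back: Q* = 748 - 5(19) = 653.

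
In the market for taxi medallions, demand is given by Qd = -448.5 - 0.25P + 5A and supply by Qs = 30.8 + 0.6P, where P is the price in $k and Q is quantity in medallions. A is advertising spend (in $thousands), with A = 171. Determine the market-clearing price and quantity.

With A = 171, demand is Qd = 406.5 - 0.25P.
Set Qd = Qs: 406.5 - 0.25P = 30.8 + 0.6P, so 375.7 = 0.85P and P* = 442.
Plugging P* into demand: Q* = 406.5 - 0.25(442) = 296.

P* = 442, Q* = 296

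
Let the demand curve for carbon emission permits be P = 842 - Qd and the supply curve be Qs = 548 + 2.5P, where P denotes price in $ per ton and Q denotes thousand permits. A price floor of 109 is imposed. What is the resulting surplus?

Rewriting in direct form: Qd = 842 - P.
Evaluating both curves at the floor price 109 gives Qd = 733, Qs = 820.5.
Surplus = Qs - Qd = 820.5 - 733 = 87.5.

Surplus = 87.5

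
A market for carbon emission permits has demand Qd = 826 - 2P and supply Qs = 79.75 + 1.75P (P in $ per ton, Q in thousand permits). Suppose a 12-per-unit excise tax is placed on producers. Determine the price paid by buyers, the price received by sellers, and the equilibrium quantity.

P_b = 204.6, P_s = 192.6, Q = 416.8

With a tax of 12 on producers, they supply based on the net price P_s = P_b - 12, so Qs = 58.75 + 1.75P_b.
Market clearing requires 826 - 2P_b = 58.75 + 1.75P_b; hence 767.25 = 3.75P_b and P_b = 204.6.
So P_s = 192.6 and the quantity traded is Q = 826 - 2(204.6) = 416.8.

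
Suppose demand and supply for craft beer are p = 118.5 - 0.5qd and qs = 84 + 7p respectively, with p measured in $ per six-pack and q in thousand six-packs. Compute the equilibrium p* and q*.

p* = 17, q* = 203

Rewriting in direct form: qd = 237 - 2p.
Set qd = qs: 237 - 2p = 84 + 7p, so 153 = 9p and p* = 17.
Substitute back: q* = 237 - 2(17) = 203.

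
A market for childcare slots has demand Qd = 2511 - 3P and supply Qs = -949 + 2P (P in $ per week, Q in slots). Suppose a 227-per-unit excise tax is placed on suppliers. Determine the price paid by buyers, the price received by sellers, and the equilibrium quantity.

P_b = 782.8, P_s = 555.8, Q = 162.6

The tax drives a wedge P_b - P_s = 227. Substituting P_s = P_b - 227 into supply: Qs = -1403 + 2P_b.
Set Qd = Qs: 2511 - 3P_b = -1403 + 2P_b, so 3914 = 5P_b and P_b = 782.8.
So P_s = 555.8 and the quantity traded is Q = 2511 - 3(782.8) = 162.6.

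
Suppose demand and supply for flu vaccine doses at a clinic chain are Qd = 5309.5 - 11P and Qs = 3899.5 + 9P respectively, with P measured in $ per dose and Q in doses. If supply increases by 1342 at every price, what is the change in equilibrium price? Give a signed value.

ΔP = -67.1

At equilibrium Qd = Qs, so 5309.5 - 11P = 3899.5 + 9P; collecting terms, 1410 = 20P and P* = 70.5.
Substitute back: Q* = 5309.5 - 11(70.5) = 4534.
After the shift, supply is Qs = 5241.5 + 9P.
Re-solving, 20P = 68 gives P = 3.4 and Q = 5272.1.
ΔP = 3.4 - 70.5 = -67.1.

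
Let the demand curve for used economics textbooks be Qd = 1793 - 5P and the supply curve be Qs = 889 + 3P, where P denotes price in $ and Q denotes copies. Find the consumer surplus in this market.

At equilibrium Qd = Qs, so 1793 - 5P = 889 + 3P; collecting terms, 904 = 8P and P* = 113.
From the demand curve, Q* = 1793 - 5(113) = 1228.
Demand choke price (Qd = 0): P = 1793/5 = 358.6. Consumer surplus = ½ × (358.6 - 113) × 1228 = 150798.4.

Consumer surplus = 150798.4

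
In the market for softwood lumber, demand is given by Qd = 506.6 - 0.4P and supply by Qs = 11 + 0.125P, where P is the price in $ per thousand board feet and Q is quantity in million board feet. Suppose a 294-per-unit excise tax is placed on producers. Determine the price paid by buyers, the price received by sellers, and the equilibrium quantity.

With a tax of 294 on producers, they supply based on the net price P_s = P_b - 294, so Qs = -25.75 + 0.125P_b.
Market clearing requires 506.6 - 0.4P_b = -25.75 + 0.125P_b; hence 532.35 = 0.525P_b and P_b = 1014.
Then P_s = 1014 - 294 = 720 and Q = 506.6 - 0.4(1014) = 101.

P_b = 1014, P_s = 720, Q = 101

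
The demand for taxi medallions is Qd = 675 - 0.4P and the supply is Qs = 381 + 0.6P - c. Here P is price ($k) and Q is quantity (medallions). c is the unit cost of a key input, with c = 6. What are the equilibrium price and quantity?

With c = 6, supply is Qs = 375 + 0.6P.
Set Qd = Qs: 675 - 0.4P = 375 + 0.6P, so 300 = P and P* = 300.
Plugging P* into demand: Q* = 675 - 0.4(300) = 555.

P* = 300, Q* = 555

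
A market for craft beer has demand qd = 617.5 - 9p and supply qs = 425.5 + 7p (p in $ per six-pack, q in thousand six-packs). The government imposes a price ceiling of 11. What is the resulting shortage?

At p = 11: qd = 518.5 and qs = 502.5.
Shortage = qd - qs = 518.5 - 502.5 = 16.

Shortage = 16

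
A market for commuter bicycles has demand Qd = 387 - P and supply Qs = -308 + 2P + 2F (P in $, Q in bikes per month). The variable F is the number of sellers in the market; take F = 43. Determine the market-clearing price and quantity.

With F = 43, supply is Qs = -222 + 2P.
At equilibrium Qd = Qs, so 387 - P = -222 + 2P; collecting terms, 609 = 3P and P* = 203.
Plugging P* into demand: Q* = 387 - 203 = 184.

P* = 203, Q* = 184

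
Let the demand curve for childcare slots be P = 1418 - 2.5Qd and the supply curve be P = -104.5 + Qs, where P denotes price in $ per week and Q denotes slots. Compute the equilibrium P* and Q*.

P* = 330.5, Q* = 435

Solving each curve for Q: Qd = 567.2 - 0.4P and Qs = 104.5 + P.
Set Qd = Qs: 567.2 - 0.4P = 104.5 + P, so 462.7 = 1.4P and P* = 330.5.
Substitute back: Q* = 567.2 - 0.4(330.5) = 435.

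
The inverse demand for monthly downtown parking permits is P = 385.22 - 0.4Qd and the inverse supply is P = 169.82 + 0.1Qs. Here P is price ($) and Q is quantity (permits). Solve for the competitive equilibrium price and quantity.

P* = 212.9, Q* = 430.8

Inverting to quantity form: Qd = 963.05 - 2.5P and Qs = -1698.2 + 10P.
Set Qd = Qs: 963.05 - 2.5P = -1698.2 + 10P, so 2661.25 = 12.5P and P* = 212.9.
Plugging P* into demand: Q* = 963.05 - 2.5(212.9) = 430.8.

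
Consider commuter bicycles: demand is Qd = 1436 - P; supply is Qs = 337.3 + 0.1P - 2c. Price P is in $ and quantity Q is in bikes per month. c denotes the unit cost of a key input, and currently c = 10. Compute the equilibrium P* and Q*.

With c = 10, supply is Qs = 317.3 + 0.1P.
The market clears where 1436 - P = 317.3 + 0.1P. Rearranging, 1.1P = 1118.7, hence P* = 1017.
Plugging P* into demand: Q* = 1436 - 1017 = 419.

P* = 1017, Q* = 419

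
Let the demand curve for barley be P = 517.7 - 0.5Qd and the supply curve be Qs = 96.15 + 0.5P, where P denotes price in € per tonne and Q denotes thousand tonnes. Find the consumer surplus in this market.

In direct form, Qd = 1035.4 - 2P.
Equating demand and supply, 1035.4 - 2P = 96.15 + 0.5P gives 2.5P = 939.25, so P* = 375.7.
Then Q* = 1035.4 - 2(375.7) = 284.
Demand choke price (Qd = 0): P = 1035.4/2 = 517.7. Consumer surplus = ½ × (517.7 - 375.7) × 284 = 20164.

Consumer surplus = 20164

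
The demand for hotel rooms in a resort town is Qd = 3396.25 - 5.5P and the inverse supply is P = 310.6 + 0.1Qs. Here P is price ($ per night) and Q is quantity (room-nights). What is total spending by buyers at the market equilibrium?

Total spending by buyers = 456835.5

Solving each curve for Q: Qs = -3106 + 10P.
Equating demand and supply, 3396.25 - 5.5P = -3106 + 10P gives 15.5P = 6502.25, so P* = 419.5.
From the demand curve, Q* = 3396.25 - 5.5(419.5) = 1089.
Total spending by buyers = P* × Q* = 419.5 × 1089 = 456835.5.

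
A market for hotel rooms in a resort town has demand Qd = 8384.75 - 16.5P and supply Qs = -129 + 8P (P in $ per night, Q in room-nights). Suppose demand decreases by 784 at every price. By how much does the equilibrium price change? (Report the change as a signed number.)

The market clears where 8384.75 - 16.5P = -129 + 8P. Rearranging, 24.5P = 8513.75, hence P* = 347.5.
Plugging P* into demand: Q* = 8384.75 - 16.5(347.5) = 2651.
After the shift, demand is Qd = 7600.75 - 16.5P.
New equilibrium: 7729.75 = 24.5P, so P = 315.5 and Q = 2395.
ΔP = 315.5 - 347.5 = -32.

ΔP = -32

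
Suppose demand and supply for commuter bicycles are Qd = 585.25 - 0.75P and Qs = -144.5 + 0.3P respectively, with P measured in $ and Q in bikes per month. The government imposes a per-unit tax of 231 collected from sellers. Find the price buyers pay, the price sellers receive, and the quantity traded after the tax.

P_b = 761, P_s = 530, Q = 14.5

Sellers keep P_s = P_b - 231 per unit, so supply in terms of the buyer price is Qs = -213.8 + 0.3P_b.
Equate demand and the shifted supply: 585.25 - 0.75P_b = -213.8 + 0.3P_b, giving 1.05P_b = 799.05, so P_b = 761.
Then P_s = 761 - 231 = 530 and Q = 585.25 - 0.75(761) = 14.5.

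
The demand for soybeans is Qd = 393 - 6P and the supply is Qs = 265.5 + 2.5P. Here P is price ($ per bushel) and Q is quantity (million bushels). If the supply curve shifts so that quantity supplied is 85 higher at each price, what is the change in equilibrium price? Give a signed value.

Equating demand and supply, 393 - 6P = 265.5 + 2.5P gives 8.5P = 127.5, so P* = 15.
From the demand curve, Q* = 393 - 6(15) = 303.
After the shift, supply is Qs = 350.5 + 2.5P.
New equilibrium: 42.5 = 8.5P, so P = 5 and Q = 363.
ΔP = 5 - 15 = -10.

ΔP = -10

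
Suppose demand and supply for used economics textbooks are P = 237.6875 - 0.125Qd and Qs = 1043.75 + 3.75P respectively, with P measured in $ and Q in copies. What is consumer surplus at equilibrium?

Consumer surplus = 108487.890625

In direct form, Qd = 1901.5 - 8P.
The market clears where 1901.5 - 8P = 1043.75 + 3.75P. Rearranging, 11.75P = 857.75, hence P* = 73.
Plugging P* into demand: Q* = 1901.5 - 8(73) = 1317.5.
Demand choke price (Qd = 0): P = 1901.5/8 = 237.6875. Consumer surplus = ½ × (237.6875 - 73) × 1317.5 = 108487.890625.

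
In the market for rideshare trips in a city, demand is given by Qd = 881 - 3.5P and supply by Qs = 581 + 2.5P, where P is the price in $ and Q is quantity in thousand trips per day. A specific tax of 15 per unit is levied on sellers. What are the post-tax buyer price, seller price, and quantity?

Sellers keep P_s = P_b - 15 per unit, so supply in terms of the buyer price is Qs = 543.5 + 2.5P_b.
Set Qd = Qs: 881 - 3.5P_b = 543.5 + 2.5P_b, so 337.5 = 6P_b and P_b = 56.25.
Then P_s = 56.25 - 15 = 41.25 and Q = 881 - 3.5(56.25) = 684.125.

P_b = 56.25, P_s = 41.25, Q = 684.125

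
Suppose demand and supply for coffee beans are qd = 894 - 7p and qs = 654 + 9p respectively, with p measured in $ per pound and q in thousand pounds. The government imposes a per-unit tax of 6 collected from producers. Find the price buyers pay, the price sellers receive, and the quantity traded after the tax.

Producers keep p_s = p_b - 6 per unit, so supply in terms of the buyer price is qs = 600 + 9p_b.
Equate demand and the shifted supply: 894 - 7p_b = 600 + 9p_b, giving 16p_b = 294, so p_b = 18.375.
So p_s = 12.375 and the quantity traded is q = 894 - 7(18.375) = 765.375.

p_b = 18.375, p_s = 12.375, q = 765.375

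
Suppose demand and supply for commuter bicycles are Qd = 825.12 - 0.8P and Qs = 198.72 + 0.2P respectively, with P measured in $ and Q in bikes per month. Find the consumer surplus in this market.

Consumer surplus = 65610

The market clears where 825.12 - 0.8P = 198.72 + 0.2P. Rearranging, P = 626.4, hence P* = 626.4.
From the demand curve, Q* = 825.12 - 0.8(626.4) = 324.
Demand choke price (Qd = 0): P = 825.12/0.8 = 1031.4. Consumer surplus = ½ × (1031.4 - 626.4) × 324 = 65610.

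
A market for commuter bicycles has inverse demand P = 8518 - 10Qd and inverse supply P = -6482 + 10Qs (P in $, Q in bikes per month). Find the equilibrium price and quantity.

P* = 1018, Q* = 750

Solving each curve for Q: Qd = 851.8 - 0.1P and Qs = 648.2 + 0.1P.
Set Qd = Qs: 851.8 - 0.1P = 648.2 + 0.1P, so 203.6 = 0.2P and P* = 1018.
Plugging P* into demand: Q* = 851.8 - 0.1(1018) = 750.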